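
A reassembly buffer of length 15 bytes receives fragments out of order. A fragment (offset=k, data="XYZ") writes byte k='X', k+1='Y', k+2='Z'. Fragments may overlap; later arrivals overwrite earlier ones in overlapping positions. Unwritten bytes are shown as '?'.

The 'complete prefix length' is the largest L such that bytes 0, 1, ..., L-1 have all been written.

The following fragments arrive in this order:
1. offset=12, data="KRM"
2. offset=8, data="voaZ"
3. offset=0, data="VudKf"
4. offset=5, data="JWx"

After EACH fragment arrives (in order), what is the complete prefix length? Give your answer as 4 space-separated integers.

Answer: 0 0 5 15

Derivation:
Fragment 1: offset=12 data="KRM" -> buffer=????????????KRM -> prefix_len=0
Fragment 2: offset=8 data="voaZ" -> buffer=????????voaZKRM -> prefix_len=0
Fragment 3: offset=0 data="VudKf" -> buffer=VudKf???voaZKRM -> prefix_len=5
Fragment 4: offset=5 data="JWx" -> buffer=VudKfJWxvoaZKRM -> prefix_len=15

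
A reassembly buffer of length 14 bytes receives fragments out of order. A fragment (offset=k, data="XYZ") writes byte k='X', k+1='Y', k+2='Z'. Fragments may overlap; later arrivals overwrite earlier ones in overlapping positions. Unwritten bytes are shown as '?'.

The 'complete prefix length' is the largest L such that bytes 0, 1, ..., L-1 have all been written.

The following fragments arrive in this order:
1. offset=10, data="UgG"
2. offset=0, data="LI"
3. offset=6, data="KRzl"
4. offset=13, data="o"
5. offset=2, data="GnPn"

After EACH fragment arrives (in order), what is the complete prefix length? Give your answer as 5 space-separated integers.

Fragment 1: offset=10 data="UgG" -> buffer=??????????UgG? -> prefix_len=0
Fragment 2: offset=0 data="LI" -> buffer=LI????????UgG? -> prefix_len=2
Fragment 3: offset=6 data="KRzl" -> buffer=LI????KRzlUgG? -> prefix_len=2
Fragment 4: offset=13 data="o" -> buffer=LI????KRzlUgGo -> prefix_len=2
Fragment 5: offset=2 data="GnPn" -> buffer=LIGnPnKRzlUgGo -> prefix_len=14

Answer: 0 2 2 2 14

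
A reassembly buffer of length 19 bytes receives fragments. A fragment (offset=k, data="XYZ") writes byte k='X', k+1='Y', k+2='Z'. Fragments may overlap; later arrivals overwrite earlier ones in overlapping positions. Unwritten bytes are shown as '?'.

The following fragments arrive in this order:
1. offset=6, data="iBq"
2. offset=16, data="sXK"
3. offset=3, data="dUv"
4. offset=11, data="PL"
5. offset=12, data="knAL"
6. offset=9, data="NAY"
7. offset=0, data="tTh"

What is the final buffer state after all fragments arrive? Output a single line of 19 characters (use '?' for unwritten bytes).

Answer: tThdUviBqNAYknALsXK

Derivation:
Fragment 1: offset=6 data="iBq" -> buffer=??????iBq??????????
Fragment 2: offset=16 data="sXK" -> buffer=??????iBq???????sXK
Fragment 3: offset=3 data="dUv" -> buffer=???dUviBq???????sXK
Fragment 4: offset=11 data="PL" -> buffer=???dUviBq??PL???sXK
Fragment 5: offset=12 data="knAL" -> buffer=???dUviBq??PknALsXK
Fragment 6: offset=9 data="NAY" -> buffer=???dUviBqNAYknALsXK
Fragment 7: offset=0 data="tTh" -> buffer=tThdUviBqNAYknALsXK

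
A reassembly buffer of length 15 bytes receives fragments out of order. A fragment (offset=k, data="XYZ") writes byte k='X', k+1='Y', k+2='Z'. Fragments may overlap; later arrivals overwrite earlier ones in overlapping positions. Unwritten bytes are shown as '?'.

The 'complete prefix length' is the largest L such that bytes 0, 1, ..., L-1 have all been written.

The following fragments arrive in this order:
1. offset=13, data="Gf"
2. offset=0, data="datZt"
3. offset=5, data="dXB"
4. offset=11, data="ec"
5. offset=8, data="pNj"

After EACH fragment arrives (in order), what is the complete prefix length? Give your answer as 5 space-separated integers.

Fragment 1: offset=13 data="Gf" -> buffer=?????????????Gf -> prefix_len=0
Fragment 2: offset=0 data="datZt" -> buffer=datZt????????Gf -> prefix_len=5
Fragment 3: offset=5 data="dXB" -> buffer=datZtdXB?????Gf -> prefix_len=8
Fragment 4: offset=11 data="ec" -> buffer=datZtdXB???ecGf -> prefix_len=8
Fragment 5: offset=8 data="pNj" -> buffer=datZtdXBpNjecGf -> prefix_len=15

Answer: 0 5 8 8 15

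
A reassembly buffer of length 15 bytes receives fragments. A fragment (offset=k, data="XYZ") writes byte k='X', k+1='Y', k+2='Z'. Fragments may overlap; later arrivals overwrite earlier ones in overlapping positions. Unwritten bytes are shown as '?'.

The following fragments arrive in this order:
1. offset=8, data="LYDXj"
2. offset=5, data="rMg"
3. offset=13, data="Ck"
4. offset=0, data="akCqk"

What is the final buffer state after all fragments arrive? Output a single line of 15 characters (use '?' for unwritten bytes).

Fragment 1: offset=8 data="LYDXj" -> buffer=????????LYDXj??
Fragment 2: offset=5 data="rMg" -> buffer=?????rMgLYDXj??
Fragment 3: offset=13 data="Ck" -> buffer=?????rMgLYDXjCk
Fragment 4: offset=0 data="akCqk" -> buffer=akCqkrMgLYDXjCk

Answer: akCqkrMgLYDXjCk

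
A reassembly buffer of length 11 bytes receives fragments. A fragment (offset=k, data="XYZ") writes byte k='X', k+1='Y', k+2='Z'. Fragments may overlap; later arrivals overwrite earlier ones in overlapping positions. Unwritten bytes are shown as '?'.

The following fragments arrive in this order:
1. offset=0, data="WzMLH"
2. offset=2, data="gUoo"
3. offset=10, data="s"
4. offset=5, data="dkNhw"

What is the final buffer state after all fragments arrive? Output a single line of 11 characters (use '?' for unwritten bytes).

Answer: WzgUodkNhws

Derivation:
Fragment 1: offset=0 data="WzMLH" -> buffer=WzMLH??????
Fragment 2: offset=2 data="gUoo" -> buffer=WzgUoo?????
Fragment 3: offset=10 data="s" -> buffer=WzgUoo????s
Fragment 4: offset=5 data="dkNhw" -> buffer=WzgUodkNhws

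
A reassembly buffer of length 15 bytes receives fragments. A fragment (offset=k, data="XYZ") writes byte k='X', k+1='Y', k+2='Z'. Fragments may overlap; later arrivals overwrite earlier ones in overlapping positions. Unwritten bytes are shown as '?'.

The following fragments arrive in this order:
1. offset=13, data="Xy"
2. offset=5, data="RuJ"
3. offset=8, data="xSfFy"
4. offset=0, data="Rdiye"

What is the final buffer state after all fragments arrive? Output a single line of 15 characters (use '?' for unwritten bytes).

Fragment 1: offset=13 data="Xy" -> buffer=?????????????Xy
Fragment 2: offset=5 data="RuJ" -> buffer=?????RuJ?????Xy
Fragment 3: offset=8 data="xSfFy" -> buffer=?????RuJxSfFyXy
Fragment 4: offset=0 data="Rdiye" -> buffer=RdiyeRuJxSfFyXy

Answer: RdiyeRuJxSfFyXy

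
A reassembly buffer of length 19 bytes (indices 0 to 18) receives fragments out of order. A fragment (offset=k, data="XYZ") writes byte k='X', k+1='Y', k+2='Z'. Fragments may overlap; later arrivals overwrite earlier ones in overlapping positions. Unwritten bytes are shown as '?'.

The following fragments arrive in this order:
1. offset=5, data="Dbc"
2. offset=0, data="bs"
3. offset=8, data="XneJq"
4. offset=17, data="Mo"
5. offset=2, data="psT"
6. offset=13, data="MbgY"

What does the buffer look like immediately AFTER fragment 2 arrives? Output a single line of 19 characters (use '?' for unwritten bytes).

Answer: bs???Dbc???????????

Derivation:
Fragment 1: offset=5 data="Dbc" -> buffer=?????Dbc???????????
Fragment 2: offset=0 data="bs" -> buffer=bs???Dbc???????????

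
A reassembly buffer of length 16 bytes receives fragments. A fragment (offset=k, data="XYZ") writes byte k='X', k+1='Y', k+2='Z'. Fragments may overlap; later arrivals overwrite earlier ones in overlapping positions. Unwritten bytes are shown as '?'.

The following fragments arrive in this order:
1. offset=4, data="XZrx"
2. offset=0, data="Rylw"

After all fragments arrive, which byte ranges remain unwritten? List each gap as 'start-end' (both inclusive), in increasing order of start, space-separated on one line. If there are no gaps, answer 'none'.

Answer: 8-15

Derivation:
Fragment 1: offset=4 len=4
Fragment 2: offset=0 len=4
Gaps: 8-15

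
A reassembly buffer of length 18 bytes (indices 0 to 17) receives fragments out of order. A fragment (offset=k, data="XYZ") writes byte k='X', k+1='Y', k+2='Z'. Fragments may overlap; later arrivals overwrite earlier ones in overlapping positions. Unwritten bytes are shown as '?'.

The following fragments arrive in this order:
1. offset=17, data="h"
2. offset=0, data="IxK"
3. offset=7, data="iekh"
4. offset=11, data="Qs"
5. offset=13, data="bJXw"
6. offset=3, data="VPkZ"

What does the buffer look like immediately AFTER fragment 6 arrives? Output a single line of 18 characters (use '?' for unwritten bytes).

Fragment 1: offset=17 data="h" -> buffer=?????????????????h
Fragment 2: offset=0 data="IxK" -> buffer=IxK??????????????h
Fragment 3: offset=7 data="iekh" -> buffer=IxK????iekh??????h
Fragment 4: offset=11 data="Qs" -> buffer=IxK????iekhQs????h
Fragment 5: offset=13 data="bJXw" -> buffer=IxK????iekhQsbJXwh
Fragment 6: offset=3 data="VPkZ" -> buffer=IxKVPkZiekhQsbJXwh

Answer: IxKVPkZiekhQsbJXwh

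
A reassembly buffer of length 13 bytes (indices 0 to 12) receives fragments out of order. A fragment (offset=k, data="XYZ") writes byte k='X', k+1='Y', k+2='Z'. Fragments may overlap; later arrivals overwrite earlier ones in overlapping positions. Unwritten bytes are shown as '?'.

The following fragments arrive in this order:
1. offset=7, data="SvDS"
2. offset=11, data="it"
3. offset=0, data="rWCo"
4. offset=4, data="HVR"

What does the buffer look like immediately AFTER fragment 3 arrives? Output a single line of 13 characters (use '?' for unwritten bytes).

Fragment 1: offset=7 data="SvDS" -> buffer=???????SvDS??
Fragment 2: offset=11 data="it" -> buffer=???????SvDSit
Fragment 3: offset=0 data="rWCo" -> buffer=rWCo???SvDSit

Answer: rWCo???SvDSit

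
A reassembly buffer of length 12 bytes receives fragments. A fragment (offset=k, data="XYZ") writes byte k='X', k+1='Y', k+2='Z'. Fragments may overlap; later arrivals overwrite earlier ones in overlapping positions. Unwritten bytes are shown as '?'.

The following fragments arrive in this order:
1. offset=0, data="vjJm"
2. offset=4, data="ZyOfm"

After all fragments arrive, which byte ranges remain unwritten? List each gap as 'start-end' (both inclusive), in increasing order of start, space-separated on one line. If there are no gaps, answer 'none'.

Answer: 9-11

Derivation:
Fragment 1: offset=0 len=4
Fragment 2: offset=4 len=5
Gaps: 9-11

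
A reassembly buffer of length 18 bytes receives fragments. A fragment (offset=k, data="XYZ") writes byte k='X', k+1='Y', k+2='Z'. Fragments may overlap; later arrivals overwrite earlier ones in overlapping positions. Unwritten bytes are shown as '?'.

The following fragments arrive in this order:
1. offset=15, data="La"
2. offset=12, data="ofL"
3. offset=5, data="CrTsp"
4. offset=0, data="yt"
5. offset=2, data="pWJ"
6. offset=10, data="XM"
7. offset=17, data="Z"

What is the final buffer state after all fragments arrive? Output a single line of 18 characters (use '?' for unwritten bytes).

Answer: ytpWJCrTspXMofLLaZ

Derivation:
Fragment 1: offset=15 data="La" -> buffer=???????????????La?
Fragment 2: offset=12 data="ofL" -> buffer=????????????ofLLa?
Fragment 3: offset=5 data="CrTsp" -> buffer=?????CrTsp??ofLLa?
Fragment 4: offset=0 data="yt" -> buffer=yt???CrTsp??ofLLa?
Fragment 5: offset=2 data="pWJ" -> buffer=ytpWJCrTsp??ofLLa?
Fragment 6: offset=10 data="XM" -> buffer=ytpWJCrTspXMofLLa?
Fragment 7: offset=17 data="Z" -> buffer=ytpWJCrTspXMofLLaZ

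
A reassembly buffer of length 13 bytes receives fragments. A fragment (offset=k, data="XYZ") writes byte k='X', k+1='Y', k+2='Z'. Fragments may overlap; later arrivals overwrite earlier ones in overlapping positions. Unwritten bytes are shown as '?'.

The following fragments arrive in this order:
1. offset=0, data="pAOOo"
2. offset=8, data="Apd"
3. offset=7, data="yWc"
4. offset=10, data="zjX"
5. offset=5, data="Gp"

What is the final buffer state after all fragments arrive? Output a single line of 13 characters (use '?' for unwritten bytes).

Answer: pAOOoGpyWczjX

Derivation:
Fragment 1: offset=0 data="pAOOo" -> buffer=pAOOo????????
Fragment 2: offset=8 data="Apd" -> buffer=pAOOo???Apd??
Fragment 3: offset=7 data="yWc" -> buffer=pAOOo??yWcd??
Fragment 4: offset=10 data="zjX" -> buffer=pAOOo??yWczjX
Fragment 5: offset=5 data="Gp" -> buffer=pAOOoGpyWczjX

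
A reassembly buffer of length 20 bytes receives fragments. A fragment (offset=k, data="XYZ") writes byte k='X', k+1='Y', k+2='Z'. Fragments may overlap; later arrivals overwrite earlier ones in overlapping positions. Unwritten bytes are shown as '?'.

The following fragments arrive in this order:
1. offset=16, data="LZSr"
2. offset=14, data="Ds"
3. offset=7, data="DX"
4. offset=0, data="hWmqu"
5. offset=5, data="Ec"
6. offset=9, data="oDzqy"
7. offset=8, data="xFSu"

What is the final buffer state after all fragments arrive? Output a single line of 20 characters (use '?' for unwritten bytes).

Fragment 1: offset=16 data="LZSr" -> buffer=????????????????LZSr
Fragment 2: offset=14 data="Ds" -> buffer=??????????????DsLZSr
Fragment 3: offset=7 data="DX" -> buffer=???????DX?????DsLZSr
Fragment 4: offset=0 data="hWmqu" -> buffer=hWmqu??DX?????DsLZSr
Fragment 5: offset=5 data="Ec" -> buffer=hWmquEcDX?????DsLZSr
Fragment 6: offset=9 data="oDzqy" -> buffer=hWmquEcDXoDzqyDsLZSr
Fragment 7: offset=8 data="xFSu" -> buffer=hWmquEcDxFSuqyDsLZSr

Answer: hWmquEcDxFSuqyDsLZSr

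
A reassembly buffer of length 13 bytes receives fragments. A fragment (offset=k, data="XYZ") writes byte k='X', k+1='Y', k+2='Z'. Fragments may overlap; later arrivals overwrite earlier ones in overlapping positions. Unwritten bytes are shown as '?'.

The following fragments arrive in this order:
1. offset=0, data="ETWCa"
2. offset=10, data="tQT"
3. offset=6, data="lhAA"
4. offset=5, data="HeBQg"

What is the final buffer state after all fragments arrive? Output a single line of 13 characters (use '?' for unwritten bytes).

Fragment 1: offset=0 data="ETWCa" -> buffer=ETWCa????????
Fragment 2: offset=10 data="tQT" -> buffer=ETWCa?????tQT
Fragment 3: offset=6 data="lhAA" -> buffer=ETWCa?lhAAtQT
Fragment 4: offset=5 data="HeBQg" -> buffer=ETWCaHeBQgtQT

Answer: ETWCaHeBQgtQT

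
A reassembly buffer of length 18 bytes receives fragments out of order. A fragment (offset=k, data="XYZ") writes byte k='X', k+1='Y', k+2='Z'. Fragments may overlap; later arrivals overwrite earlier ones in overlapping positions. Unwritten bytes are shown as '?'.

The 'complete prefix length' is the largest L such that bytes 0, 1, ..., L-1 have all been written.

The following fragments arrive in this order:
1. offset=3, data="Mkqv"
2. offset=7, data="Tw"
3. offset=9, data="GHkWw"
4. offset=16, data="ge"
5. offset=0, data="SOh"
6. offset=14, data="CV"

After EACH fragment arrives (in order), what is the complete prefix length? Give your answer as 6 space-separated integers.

Answer: 0 0 0 0 14 18

Derivation:
Fragment 1: offset=3 data="Mkqv" -> buffer=???Mkqv??????????? -> prefix_len=0
Fragment 2: offset=7 data="Tw" -> buffer=???MkqvTw????????? -> prefix_len=0
Fragment 3: offset=9 data="GHkWw" -> buffer=???MkqvTwGHkWw???? -> prefix_len=0
Fragment 4: offset=16 data="ge" -> buffer=???MkqvTwGHkWw??ge -> prefix_len=0
Fragment 5: offset=0 data="SOh" -> buffer=SOhMkqvTwGHkWw??ge -> prefix_len=14
Fragment 6: offset=14 data="CV" -> buffer=SOhMkqvTwGHkWwCVge -> prefix_len=18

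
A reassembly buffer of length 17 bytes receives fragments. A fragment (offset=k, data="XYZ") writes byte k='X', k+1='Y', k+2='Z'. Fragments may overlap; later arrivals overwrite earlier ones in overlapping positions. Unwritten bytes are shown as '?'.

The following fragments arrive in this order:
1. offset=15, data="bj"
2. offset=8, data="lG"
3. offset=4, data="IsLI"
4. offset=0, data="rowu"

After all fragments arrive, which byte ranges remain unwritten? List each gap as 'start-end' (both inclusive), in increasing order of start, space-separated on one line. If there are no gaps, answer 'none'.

Fragment 1: offset=15 len=2
Fragment 2: offset=8 len=2
Fragment 3: offset=4 len=4
Fragment 4: offset=0 len=4
Gaps: 10-14

Answer: 10-14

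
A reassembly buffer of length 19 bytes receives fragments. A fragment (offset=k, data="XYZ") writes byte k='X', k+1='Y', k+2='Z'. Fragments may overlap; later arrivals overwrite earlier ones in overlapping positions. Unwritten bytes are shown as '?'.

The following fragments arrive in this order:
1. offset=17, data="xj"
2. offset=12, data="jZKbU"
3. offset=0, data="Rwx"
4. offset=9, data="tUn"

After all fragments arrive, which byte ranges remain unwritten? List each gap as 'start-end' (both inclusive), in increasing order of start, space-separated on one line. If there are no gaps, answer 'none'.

Fragment 1: offset=17 len=2
Fragment 2: offset=12 len=5
Fragment 3: offset=0 len=3
Fragment 4: offset=9 len=3
Gaps: 3-8

Answer: 3-8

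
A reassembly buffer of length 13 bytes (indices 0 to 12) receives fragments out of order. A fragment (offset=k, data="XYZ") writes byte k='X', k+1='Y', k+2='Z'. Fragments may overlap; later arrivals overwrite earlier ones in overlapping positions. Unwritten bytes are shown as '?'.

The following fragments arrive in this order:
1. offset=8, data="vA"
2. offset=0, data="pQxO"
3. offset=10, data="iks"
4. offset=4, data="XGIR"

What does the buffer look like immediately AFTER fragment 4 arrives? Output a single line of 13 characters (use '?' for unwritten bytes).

Answer: pQxOXGIRvAiks

Derivation:
Fragment 1: offset=8 data="vA" -> buffer=????????vA???
Fragment 2: offset=0 data="pQxO" -> buffer=pQxO????vA???
Fragment 3: offset=10 data="iks" -> buffer=pQxO????vAiks
Fragment 4: offset=4 data="XGIR" -> buffer=pQxOXGIRvAiks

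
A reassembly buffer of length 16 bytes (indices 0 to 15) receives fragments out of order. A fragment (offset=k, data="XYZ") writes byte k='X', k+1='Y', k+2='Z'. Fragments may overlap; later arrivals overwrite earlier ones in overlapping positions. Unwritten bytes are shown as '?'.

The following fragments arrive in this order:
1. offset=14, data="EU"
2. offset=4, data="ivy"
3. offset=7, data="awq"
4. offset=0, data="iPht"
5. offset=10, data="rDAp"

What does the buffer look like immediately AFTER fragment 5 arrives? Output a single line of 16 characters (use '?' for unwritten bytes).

Fragment 1: offset=14 data="EU" -> buffer=??????????????EU
Fragment 2: offset=4 data="ivy" -> buffer=????ivy???????EU
Fragment 3: offset=7 data="awq" -> buffer=????ivyawq????EU
Fragment 4: offset=0 data="iPht" -> buffer=iPhtivyawq????EU
Fragment 5: offset=10 data="rDAp" -> buffer=iPhtivyawqrDApEU

Answer: iPhtivyawqrDApEU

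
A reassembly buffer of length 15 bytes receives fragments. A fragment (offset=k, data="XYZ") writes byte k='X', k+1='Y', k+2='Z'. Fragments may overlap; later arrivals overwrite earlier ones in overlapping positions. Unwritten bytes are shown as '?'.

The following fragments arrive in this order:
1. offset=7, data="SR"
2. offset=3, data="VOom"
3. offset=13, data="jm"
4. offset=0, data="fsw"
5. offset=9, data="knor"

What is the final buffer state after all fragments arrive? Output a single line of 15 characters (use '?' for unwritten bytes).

Answer: fswVOomSRknorjm

Derivation:
Fragment 1: offset=7 data="SR" -> buffer=???????SR??????
Fragment 2: offset=3 data="VOom" -> buffer=???VOomSR??????
Fragment 3: offset=13 data="jm" -> buffer=???VOomSR????jm
Fragment 4: offset=0 data="fsw" -> buffer=fswVOomSR????jm
Fragment 5: offset=9 data="knor" -> buffer=fswVOomSRknorjm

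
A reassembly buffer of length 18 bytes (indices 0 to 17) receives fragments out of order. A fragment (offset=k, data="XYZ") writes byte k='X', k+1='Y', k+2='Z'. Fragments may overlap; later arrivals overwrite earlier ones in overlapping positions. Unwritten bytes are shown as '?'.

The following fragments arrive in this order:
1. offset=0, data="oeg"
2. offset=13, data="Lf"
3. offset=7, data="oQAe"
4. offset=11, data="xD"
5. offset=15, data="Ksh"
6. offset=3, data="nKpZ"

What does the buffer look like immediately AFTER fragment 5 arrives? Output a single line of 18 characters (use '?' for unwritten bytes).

Fragment 1: offset=0 data="oeg" -> buffer=oeg???????????????
Fragment 2: offset=13 data="Lf" -> buffer=oeg??????????Lf???
Fragment 3: offset=7 data="oQAe" -> buffer=oeg????oQAe??Lf???
Fragment 4: offset=11 data="xD" -> buffer=oeg????oQAexDLf???
Fragment 5: offset=15 data="Ksh" -> buffer=oeg????oQAexDLfKsh

Answer: oeg????oQAexDLfKsh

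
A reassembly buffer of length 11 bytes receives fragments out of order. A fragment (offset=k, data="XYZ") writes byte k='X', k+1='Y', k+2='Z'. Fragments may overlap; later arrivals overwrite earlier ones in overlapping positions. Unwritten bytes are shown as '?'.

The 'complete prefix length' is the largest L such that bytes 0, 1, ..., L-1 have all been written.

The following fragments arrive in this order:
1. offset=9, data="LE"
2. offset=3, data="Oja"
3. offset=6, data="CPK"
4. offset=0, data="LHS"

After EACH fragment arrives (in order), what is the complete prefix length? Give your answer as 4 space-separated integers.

Fragment 1: offset=9 data="LE" -> buffer=?????????LE -> prefix_len=0
Fragment 2: offset=3 data="Oja" -> buffer=???Oja???LE -> prefix_len=0
Fragment 3: offset=6 data="CPK" -> buffer=???OjaCPKLE -> prefix_len=0
Fragment 4: offset=0 data="LHS" -> buffer=LHSOjaCPKLE -> prefix_len=11

Answer: 0 0 0 11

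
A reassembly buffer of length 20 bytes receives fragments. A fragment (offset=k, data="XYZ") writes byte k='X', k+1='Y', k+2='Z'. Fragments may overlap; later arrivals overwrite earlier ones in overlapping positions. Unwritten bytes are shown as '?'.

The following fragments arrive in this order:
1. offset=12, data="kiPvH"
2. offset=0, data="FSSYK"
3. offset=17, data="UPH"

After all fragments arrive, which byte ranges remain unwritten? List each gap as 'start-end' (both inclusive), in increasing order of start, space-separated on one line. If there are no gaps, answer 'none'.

Answer: 5-11

Derivation:
Fragment 1: offset=12 len=5
Fragment 2: offset=0 len=5
Fragment 3: offset=17 len=3
Gaps: 5-11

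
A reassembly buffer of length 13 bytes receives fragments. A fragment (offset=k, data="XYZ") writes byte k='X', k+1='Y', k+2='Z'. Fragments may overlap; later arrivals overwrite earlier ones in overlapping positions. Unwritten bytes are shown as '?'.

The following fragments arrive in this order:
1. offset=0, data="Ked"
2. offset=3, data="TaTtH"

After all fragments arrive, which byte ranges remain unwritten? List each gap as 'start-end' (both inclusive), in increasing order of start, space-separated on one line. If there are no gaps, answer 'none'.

Fragment 1: offset=0 len=3
Fragment 2: offset=3 len=5
Gaps: 8-12

Answer: 8-12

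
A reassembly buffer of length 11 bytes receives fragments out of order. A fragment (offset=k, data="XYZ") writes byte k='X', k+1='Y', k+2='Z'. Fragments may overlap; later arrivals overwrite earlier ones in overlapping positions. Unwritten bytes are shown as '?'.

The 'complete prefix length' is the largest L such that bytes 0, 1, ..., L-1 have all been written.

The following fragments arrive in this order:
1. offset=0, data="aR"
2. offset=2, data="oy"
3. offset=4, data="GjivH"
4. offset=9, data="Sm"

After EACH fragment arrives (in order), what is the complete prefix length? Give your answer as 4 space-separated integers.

Fragment 1: offset=0 data="aR" -> buffer=aR????????? -> prefix_len=2
Fragment 2: offset=2 data="oy" -> buffer=aRoy??????? -> prefix_len=4
Fragment 3: offset=4 data="GjivH" -> buffer=aRoyGjivH?? -> prefix_len=9
Fragment 4: offset=9 data="Sm" -> buffer=aRoyGjivHSm -> prefix_len=11

Answer: 2 4 9 11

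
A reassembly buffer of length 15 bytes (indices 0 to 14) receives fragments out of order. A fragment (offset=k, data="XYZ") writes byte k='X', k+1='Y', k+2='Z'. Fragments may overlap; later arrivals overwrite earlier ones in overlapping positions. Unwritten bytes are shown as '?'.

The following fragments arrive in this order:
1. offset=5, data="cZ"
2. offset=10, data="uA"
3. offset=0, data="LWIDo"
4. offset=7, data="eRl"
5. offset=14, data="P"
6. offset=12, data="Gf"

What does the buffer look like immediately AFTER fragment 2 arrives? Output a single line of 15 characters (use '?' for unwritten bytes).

Fragment 1: offset=5 data="cZ" -> buffer=?????cZ????????
Fragment 2: offset=10 data="uA" -> buffer=?????cZ???uA???

Answer: ?????cZ???uA???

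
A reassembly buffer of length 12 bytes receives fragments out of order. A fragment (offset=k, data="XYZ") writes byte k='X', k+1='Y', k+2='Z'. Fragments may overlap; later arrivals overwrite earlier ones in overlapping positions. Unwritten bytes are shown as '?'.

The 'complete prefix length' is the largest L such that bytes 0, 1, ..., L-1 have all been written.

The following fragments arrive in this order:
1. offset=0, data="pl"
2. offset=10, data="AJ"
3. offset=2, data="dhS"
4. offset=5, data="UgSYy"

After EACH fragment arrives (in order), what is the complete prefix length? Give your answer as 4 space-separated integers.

Fragment 1: offset=0 data="pl" -> buffer=pl?????????? -> prefix_len=2
Fragment 2: offset=10 data="AJ" -> buffer=pl????????AJ -> prefix_len=2
Fragment 3: offset=2 data="dhS" -> buffer=pldhS?????AJ -> prefix_len=5
Fragment 4: offset=5 data="UgSYy" -> buffer=pldhSUgSYyAJ -> prefix_len=12

Answer: 2 2 5 12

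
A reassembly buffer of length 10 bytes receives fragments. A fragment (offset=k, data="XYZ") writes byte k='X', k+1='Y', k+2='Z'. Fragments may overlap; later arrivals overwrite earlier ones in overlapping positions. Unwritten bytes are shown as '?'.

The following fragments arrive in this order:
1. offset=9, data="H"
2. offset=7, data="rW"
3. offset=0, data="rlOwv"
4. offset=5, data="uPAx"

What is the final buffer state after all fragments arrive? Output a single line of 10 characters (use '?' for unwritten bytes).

Fragment 1: offset=9 data="H" -> buffer=?????????H
Fragment 2: offset=7 data="rW" -> buffer=???????rWH
Fragment 3: offset=0 data="rlOwv" -> buffer=rlOwv??rWH
Fragment 4: offset=5 data="uPAx" -> buffer=rlOwvuPAxH

Answer: rlOwvuPAxH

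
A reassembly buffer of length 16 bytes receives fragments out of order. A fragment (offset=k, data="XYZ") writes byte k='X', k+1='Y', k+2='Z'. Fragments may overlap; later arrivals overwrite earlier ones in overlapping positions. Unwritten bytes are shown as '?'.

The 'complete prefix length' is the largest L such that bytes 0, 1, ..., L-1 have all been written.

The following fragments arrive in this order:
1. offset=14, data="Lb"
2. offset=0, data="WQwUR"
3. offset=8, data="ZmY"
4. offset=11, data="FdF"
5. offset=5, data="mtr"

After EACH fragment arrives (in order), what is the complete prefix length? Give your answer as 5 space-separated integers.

Answer: 0 5 5 5 16

Derivation:
Fragment 1: offset=14 data="Lb" -> buffer=??????????????Lb -> prefix_len=0
Fragment 2: offset=0 data="WQwUR" -> buffer=WQwUR?????????Lb -> prefix_len=5
Fragment 3: offset=8 data="ZmY" -> buffer=WQwUR???ZmY???Lb -> prefix_len=5
Fragment 4: offset=11 data="FdF" -> buffer=WQwUR???ZmYFdFLb -> prefix_len=5
Fragment 5: offset=5 data="mtr" -> buffer=WQwURmtrZmYFdFLb -> prefix_len=16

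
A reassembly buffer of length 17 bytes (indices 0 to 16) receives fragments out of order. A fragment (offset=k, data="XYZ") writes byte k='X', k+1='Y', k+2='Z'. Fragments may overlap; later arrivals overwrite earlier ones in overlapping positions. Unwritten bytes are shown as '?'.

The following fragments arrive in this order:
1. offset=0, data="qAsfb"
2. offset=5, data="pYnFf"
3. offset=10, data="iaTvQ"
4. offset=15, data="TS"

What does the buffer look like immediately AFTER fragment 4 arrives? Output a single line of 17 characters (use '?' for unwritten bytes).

Fragment 1: offset=0 data="qAsfb" -> buffer=qAsfb????????????
Fragment 2: offset=5 data="pYnFf" -> buffer=qAsfbpYnFf???????
Fragment 3: offset=10 data="iaTvQ" -> buffer=qAsfbpYnFfiaTvQ??
Fragment 4: offset=15 data="TS" -> buffer=qAsfbpYnFfiaTvQTS

Answer: qAsfbpYnFfiaTvQTS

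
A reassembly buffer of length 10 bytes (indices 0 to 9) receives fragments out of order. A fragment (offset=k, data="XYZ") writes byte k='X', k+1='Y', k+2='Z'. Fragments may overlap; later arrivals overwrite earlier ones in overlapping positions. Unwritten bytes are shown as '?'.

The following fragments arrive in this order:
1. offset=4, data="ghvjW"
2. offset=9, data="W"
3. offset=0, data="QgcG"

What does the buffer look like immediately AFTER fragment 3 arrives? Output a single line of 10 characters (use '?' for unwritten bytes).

Answer: QgcGghvjWW

Derivation:
Fragment 1: offset=4 data="ghvjW" -> buffer=????ghvjW?
Fragment 2: offset=9 data="W" -> buffer=????ghvjWW
Fragment 3: offset=0 data="QgcG" -> buffer=QgcGghvjWW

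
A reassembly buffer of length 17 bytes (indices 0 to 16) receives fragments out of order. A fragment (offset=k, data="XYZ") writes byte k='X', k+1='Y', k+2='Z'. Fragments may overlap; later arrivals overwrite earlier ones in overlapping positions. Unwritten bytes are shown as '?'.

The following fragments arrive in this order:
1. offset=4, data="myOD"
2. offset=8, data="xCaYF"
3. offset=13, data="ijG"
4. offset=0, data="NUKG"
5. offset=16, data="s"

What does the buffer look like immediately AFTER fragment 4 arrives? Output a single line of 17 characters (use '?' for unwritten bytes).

Answer: NUKGmyODxCaYFijG?

Derivation:
Fragment 1: offset=4 data="myOD" -> buffer=????myOD?????????
Fragment 2: offset=8 data="xCaYF" -> buffer=????myODxCaYF????
Fragment 3: offset=13 data="ijG" -> buffer=????myODxCaYFijG?
Fragment 4: offset=0 data="NUKG" -> buffer=NUKGmyODxCaYFijG?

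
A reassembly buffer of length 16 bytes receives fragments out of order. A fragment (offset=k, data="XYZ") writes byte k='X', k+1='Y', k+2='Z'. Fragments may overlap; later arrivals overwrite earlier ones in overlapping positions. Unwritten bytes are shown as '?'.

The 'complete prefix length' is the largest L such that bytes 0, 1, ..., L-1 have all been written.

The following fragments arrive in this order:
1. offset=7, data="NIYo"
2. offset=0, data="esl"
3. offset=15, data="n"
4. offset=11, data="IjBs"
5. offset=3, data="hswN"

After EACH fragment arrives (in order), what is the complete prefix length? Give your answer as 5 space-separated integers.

Fragment 1: offset=7 data="NIYo" -> buffer=???????NIYo????? -> prefix_len=0
Fragment 2: offset=0 data="esl" -> buffer=esl????NIYo????? -> prefix_len=3
Fragment 3: offset=15 data="n" -> buffer=esl????NIYo????n -> prefix_len=3
Fragment 4: offset=11 data="IjBs" -> buffer=esl????NIYoIjBsn -> prefix_len=3
Fragment 5: offset=3 data="hswN" -> buffer=eslhswNNIYoIjBsn -> prefix_len=16

Answer: 0 3 3 3 16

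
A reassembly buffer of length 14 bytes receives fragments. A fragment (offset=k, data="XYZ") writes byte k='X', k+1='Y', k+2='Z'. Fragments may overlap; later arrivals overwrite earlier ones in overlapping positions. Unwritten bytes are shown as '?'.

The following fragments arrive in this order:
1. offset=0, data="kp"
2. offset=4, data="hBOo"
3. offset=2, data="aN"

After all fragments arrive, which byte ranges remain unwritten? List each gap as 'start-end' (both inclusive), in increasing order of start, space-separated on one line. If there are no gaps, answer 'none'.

Answer: 8-13

Derivation:
Fragment 1: offset=0 len=2
Fragment 2: offset=4 len=4
Fragment 3: offset=2 len=2
Gaps: 8-13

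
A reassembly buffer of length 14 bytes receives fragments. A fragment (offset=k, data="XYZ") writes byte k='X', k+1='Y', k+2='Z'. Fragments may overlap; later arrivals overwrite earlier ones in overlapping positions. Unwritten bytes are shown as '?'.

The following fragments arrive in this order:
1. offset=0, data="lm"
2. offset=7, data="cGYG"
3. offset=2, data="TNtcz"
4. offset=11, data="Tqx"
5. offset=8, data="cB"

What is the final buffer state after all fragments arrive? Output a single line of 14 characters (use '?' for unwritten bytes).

Fragment 1: offset=0 data="lm" -> buffer=lm????????????
Fragment 2: offset=7 data="cGYG" -> buffer=lm?????cGYG???
Fragment 3: offset=2 data="TNtcz" -> buffer=lmTNtczcGYG???
Fragment 4: offset=11 data="Tqx" -> buffer=lmTNtczcGYGTqx
Fragment 5: offset=8 data="cB" -> buffer=lmTNtczccBGTqx

Answer: lmTNtczccBGTqx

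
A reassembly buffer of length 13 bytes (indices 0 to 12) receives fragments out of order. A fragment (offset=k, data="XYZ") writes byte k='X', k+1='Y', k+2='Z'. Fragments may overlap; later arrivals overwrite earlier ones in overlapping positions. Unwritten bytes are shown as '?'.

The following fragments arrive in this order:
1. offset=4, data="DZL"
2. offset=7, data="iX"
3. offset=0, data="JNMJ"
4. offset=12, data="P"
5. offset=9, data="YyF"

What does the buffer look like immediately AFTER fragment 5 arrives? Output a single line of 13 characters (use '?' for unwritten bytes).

Answer: JNMJDZLiXYyFP

Derivation:
Fragment 1: offset=4 data="DZL" -> buffer=????DZL??????
Fragment 2: offset=7 data="iX" -> buffer=????DZLiX????
Fragment 3: offset=0 data="JNMJ" -> buffer=JNMJDZLiX????
Fragment 4: offset=12 data="P" -> buffer=JNMJDZLiX???P
Fragment 5: offset=9 data="YyF" -> buffer=JNMJDZLiXYyFP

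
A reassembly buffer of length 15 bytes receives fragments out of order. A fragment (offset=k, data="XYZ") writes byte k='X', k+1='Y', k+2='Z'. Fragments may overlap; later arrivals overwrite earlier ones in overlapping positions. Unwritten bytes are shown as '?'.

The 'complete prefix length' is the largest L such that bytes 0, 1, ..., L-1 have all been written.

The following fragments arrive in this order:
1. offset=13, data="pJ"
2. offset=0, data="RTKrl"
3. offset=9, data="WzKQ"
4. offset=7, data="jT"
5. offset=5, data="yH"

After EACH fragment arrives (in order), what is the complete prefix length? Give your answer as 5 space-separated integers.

Answer: 0 5 5 5 15

Derivation:
Fragment 1: offset=13 data="pJ" -> buffer=?????????????pJ -> prefix_len=0
Fragment 2: offset=0 data="RTKrl" -> buffer=RTKrl????????pJ -> prefix_len=5
Fragment 3: offset=9 data="WzKQ" -> buffer=RTKrl????WzKQpJ -> prefix_len=5
Fragment 4: offset=7 data="jT" -> buffer=RTKrl??jTWzKQpJ -> prefix_len=5
Fragment 5: offset=5 data="yH" -> buffer=RTKrlyHjTWzKQpJ -> prefix_len=15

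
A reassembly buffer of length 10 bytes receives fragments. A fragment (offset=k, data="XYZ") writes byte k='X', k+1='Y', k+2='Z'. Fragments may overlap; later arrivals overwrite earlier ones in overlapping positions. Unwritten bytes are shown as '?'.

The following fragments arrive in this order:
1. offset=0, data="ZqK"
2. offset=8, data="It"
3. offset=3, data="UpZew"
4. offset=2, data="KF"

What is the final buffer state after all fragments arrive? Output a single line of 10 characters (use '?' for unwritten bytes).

Fragment 1: offset=0 data="ZqK" -> buffer=ZqK???????
Fragment 2: offset=8 data="It" -> buffer=ZqK?????It
Fragment 3: offset=3 data="UpZew" -> buffer=ZqKUpZewIt
Fragment 4: offset=2 data="KF" -> buffer=ZqKFpZewIt

Answer: ZqKFpZewIt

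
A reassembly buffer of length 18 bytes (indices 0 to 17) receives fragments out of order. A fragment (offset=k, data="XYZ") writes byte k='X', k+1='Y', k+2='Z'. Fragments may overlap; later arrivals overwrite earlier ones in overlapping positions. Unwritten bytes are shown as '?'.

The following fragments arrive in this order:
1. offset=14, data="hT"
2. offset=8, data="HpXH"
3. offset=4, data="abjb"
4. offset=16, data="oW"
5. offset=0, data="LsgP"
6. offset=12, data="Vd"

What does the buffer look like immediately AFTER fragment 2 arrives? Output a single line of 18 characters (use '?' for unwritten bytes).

Fragment 1: offset=14 data="hT" -> buffer=??????????????hT??
Fragment 2: offset=8 data="HpXH" -> buffer=????????HpXH??hT??

Answer: ????????HpXH??hT??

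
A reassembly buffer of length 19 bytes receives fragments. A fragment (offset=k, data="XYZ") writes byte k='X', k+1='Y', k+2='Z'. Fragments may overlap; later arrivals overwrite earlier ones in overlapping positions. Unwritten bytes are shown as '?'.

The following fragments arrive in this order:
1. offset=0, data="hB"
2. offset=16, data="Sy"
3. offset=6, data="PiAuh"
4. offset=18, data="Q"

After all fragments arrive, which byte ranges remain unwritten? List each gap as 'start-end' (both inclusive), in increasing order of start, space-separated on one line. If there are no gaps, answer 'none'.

Answer: 2-5 11-15

Derivation:
Fragment 1: offset=0 len=2
Fragment 2: offset=16 len=2
Fragment 3: offset=6 len=5
Fragment 4: offset=18 len=1
Gaps: 2-5 11-15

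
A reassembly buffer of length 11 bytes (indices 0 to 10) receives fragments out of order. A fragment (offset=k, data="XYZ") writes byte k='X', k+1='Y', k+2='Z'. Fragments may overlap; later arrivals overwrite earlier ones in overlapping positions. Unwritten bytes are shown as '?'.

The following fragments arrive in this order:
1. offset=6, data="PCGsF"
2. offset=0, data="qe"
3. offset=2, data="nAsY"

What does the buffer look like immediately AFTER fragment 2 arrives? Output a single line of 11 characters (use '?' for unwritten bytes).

Answer: qe????PCGsF

Derivation:
Fragment 1: offset=6 data="PCGsF" -> buffer=??????PCGsF
Fragment 2: offset=0 data="qe" -> buffer=qe????PCGsF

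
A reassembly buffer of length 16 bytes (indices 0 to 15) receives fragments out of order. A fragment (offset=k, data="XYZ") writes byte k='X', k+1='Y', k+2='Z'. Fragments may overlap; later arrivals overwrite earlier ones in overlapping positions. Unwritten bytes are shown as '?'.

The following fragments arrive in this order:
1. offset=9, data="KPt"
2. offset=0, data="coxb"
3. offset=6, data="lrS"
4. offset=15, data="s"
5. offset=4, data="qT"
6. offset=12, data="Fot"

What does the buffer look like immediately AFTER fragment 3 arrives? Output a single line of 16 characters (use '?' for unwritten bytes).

Answer: coxb??lrSKPt????

Derivation:
Fragment 1: offset=9 data="KPt" -> buffer=?????????KPt????
Fragment 2: offset=0 data="coxb" -> buffer=coxb?????KPt????
Fragment 3: offset=6 data="lrS" -> buffer=coxb??lrSKPt????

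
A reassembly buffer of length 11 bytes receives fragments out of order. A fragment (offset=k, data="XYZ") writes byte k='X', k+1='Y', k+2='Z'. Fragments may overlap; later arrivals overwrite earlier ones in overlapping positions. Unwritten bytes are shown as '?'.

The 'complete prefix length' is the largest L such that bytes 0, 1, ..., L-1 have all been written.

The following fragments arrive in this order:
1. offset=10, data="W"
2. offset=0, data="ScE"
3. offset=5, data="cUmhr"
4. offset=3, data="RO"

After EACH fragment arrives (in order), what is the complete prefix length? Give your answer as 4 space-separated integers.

Answer: 0 3 3 11

Derivation:
Fragment 1: offset=10 data="W" -> buffer=??????????W -> prefix_len=0
Fragment 2: offset=0 data="ScE" -> buffer=ScE???????W -> prefix_len=3
Fragment 3: offset=5 data="cUmhr" -> buffer=ScE??cUmhrW -> prefix_len=3
Fragment 4: offset=3 data="RO" -> buffer=ScEROcUmhrW -> prefix_len=11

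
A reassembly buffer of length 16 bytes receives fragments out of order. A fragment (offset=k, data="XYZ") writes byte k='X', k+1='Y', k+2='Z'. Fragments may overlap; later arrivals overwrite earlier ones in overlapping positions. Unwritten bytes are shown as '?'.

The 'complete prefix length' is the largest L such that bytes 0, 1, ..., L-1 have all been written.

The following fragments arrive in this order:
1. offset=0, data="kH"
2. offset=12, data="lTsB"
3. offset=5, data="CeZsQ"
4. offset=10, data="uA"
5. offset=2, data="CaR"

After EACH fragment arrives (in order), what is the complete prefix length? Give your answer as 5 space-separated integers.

Fragment 1: offset=0 data="kH" -> buffer=kH?????????????? -> prefix_len=2
Fragment 2: offset=12 data="lTsB" -> buffer=kH??????????lTsB -> prefix_len=2
Fragment 3: offset=5 data="CeZsQ" -> buffer=kH???CeZsQ??lTsB -> prefix_len=2
Fragment 4: offset=10 data="uA" -> buffer=kH???CeZsQuAlTsB -> prefix_len=2
Fragment 5: offset=2 data="CaR" -> buffer=kHCaRCeZsQuAlTsB -> prefix_len=16

Answer: 2 2 2 2 16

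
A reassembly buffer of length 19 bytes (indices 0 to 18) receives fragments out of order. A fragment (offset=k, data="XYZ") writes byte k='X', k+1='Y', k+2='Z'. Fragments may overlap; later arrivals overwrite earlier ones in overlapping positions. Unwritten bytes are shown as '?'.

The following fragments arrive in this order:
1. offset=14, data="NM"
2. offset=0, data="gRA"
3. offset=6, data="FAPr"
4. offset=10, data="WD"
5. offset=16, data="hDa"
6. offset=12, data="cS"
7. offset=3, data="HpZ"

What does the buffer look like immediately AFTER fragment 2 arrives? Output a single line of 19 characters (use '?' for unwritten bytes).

Answer: gRA???????????NM???

Derivation:
Fragment 1: offset=14 data="NM" -> buffer=??????????????NM???
Fragment 2: offset=0 data="gRA" -> buffer=gRA???????????NM???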